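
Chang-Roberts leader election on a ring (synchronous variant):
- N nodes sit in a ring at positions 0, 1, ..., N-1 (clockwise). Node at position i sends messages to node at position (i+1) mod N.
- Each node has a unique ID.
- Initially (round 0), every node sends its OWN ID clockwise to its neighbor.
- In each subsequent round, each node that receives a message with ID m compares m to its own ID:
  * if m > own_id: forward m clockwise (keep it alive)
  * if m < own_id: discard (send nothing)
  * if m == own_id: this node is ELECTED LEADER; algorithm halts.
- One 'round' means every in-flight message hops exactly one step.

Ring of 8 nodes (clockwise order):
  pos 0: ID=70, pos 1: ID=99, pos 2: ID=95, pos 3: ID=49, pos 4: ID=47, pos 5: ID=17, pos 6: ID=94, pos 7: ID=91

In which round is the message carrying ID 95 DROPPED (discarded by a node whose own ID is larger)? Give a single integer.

Answer: 7

Derivation:
Round 1: pos1(id99) recv 70: drop; pos2(id95) recv 99: fwd; pos3(id49) recv 95: fwd; pos4(id47) recv 49: fwd; pos5(id17) recv 47: fwd; pos6(id94) recv 17: drop; pos7(id91) recv 94: fwd; pos0(id70) recv 91: fwd
Round 2: pos3(id49) recv 99: fwd; pos4(id47) recv 95: fwd; pos5(id17) recv 49: fwd; pos6(id94) recv 47: drop; pos0(id70) recv 94: fwd; pos1(id99) recv 91: drop
Round 3: pos4(id47) recv 99: fwd; pos5(id17) recv 95: fwd; pos6(id94) recv 49: drop; pos1(id99) recv 94: drop
Round 4: pos5(id17) recv 99: fwd; pos6(id94) recv 95: fwd
Round 5: pos6(id94) recv 99: fwd; pos7(id91) recv 95: fwd
Round 6: pos7(id91) recv 99: fwd; pos0(id70) recv 95: fwd
Round 7: pos0(id70) recv 99: fwd; pos1(id99) recv 95: drop
Round 8: pos1(id99) recv 99: ELECTED
Message ID 95 originates at pos 2; dropped at pos 1 in round 7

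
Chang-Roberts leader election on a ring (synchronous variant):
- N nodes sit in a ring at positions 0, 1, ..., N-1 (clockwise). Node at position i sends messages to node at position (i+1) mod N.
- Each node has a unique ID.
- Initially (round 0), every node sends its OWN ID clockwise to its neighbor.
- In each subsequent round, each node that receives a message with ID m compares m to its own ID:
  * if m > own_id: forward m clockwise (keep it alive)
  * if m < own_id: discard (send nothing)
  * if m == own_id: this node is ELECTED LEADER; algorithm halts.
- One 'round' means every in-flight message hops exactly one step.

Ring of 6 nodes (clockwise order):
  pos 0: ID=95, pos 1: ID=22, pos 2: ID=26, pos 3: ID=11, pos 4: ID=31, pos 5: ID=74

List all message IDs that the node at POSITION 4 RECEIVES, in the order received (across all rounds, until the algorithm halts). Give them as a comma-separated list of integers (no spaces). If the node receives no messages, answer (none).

Round 1: pos1(id22) recv 95: fwd; pos2(id26) recv 22: drop; pos3(id11) recv 26: fwd; pos4(id31) recv 11: drop; pos5(id74) recv 31: drop; pos0(id95) recv 74: drop
Round 2: pos2(id26) recv 95: fwd; pos4(id31) recv 26: drop
Round 3: pos3(id11) recv 95: fwd
Round 4: pos4(id31) recv 95: fwd
Round 5: pos5(id74) recv 95: fwd
Round 6: pos0(id95) recv 95: ELECTED

Answer: 11,26,95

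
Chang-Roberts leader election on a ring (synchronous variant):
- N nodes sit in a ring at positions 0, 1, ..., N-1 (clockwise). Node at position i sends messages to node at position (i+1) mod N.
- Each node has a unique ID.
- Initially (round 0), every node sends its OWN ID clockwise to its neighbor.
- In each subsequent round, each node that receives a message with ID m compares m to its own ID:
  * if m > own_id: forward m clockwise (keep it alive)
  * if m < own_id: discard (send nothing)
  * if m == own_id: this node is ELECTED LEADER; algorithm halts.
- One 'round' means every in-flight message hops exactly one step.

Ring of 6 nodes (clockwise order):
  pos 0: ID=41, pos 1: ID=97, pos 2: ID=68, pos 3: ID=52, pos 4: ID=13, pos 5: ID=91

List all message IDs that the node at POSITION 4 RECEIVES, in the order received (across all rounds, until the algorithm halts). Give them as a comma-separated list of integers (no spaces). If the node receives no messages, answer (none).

Answer: 52,68,97

Derivation:
Round 1: pos1(id97) recv 41: drop; pos2(id68) recv 97: fwd; pos3(id52) recv 68: fwd; pos4(id13) recv 52: fwd; pos5(id91) recv 13: drop; pos0(id41) recv 91: fwd
Round 2: pos3(id52) recv 97: fwd; pos4(id13) recv 68: fwd; pos5(id91) recv 52: drop; pos1(id97) recv 91: drop
Round 3: pos4(id13) recv 97: fwd; pos5(id91) recv 68: drop
Round 4: pos5(id91) recv 97: fwd
Round 5: pos0(id41) recv 97: fwd
Round 6: pos1(id97) recv 97: ELECTED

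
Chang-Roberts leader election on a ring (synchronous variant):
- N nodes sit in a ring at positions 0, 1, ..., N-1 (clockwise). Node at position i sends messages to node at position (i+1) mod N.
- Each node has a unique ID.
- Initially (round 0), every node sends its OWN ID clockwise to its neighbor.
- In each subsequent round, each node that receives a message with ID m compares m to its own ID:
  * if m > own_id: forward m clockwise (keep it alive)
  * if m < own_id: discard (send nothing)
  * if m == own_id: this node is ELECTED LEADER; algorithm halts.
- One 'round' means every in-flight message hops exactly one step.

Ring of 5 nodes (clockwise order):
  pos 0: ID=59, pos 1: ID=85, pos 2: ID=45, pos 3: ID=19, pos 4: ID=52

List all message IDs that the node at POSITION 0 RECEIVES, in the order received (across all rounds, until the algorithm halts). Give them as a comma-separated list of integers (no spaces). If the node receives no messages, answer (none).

Round 1: pos1(id85) recv 59: drop; pos2(id45) recv 85: fwd; pos3(id19) recv 45: fwd; pos4(id52) recv 19: drop; pos0(id59) recv 52: drop
Round 2: pos3(id19) recv 85: fwd; pos4(id52) recv 45: drop
Round 3: pos4(id52) recv 85: fwd
Round 4: pos0(id59) recv 85: fwd
Round 5: pos1(id85) recv 85: ELECTED

Answer: 52,85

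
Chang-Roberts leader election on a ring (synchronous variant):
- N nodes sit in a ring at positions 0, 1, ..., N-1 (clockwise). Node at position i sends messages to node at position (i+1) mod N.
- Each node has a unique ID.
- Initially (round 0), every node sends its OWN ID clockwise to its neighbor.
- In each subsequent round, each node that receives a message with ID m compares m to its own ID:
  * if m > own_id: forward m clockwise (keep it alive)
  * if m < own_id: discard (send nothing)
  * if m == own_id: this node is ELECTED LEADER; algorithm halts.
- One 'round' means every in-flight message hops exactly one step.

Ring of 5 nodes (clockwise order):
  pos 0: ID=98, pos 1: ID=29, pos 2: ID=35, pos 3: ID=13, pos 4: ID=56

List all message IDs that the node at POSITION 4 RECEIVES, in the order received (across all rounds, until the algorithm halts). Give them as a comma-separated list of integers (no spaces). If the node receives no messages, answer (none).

Answer: 13,35,98

Derivation:
Round 1: pos1(id29) recv 98: fwd; pos2(id35) recv 29: drop; pos3(id13) recv 35: fwd; pos4(id56) recv 13: drop; pos0(id98) recv 56: drop
Round 2: pos2(id35) recv 98: fwd; pos4(id56) recv 35: drop
Round 3: pos3(id13) recv 98: fwd
Round 4: pos4(id56) recv 98: fwd
Round 5: pos0(id98) recv 98: ELECTED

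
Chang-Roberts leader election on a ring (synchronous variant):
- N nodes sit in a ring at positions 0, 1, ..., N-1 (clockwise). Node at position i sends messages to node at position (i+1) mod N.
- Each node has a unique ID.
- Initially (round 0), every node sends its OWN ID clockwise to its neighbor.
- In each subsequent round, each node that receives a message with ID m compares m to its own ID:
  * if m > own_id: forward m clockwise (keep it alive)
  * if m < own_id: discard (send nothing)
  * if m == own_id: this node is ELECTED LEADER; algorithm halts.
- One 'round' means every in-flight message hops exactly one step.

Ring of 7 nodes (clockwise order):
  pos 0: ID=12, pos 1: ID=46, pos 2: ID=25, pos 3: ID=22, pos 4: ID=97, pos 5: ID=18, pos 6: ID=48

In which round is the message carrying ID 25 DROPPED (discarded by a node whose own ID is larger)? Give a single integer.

Answer: 2

Derivation:
Round 1: pos1(id46) recv 12: drop; pos2(id25) recv 46: fwd; pos3(id22) recv 25: fwd; pos4(id97) recv 22: drop; pos5(id18) recv 97: fwd; pos6(id48) recv 18: drop; pos0(id12) recv 48: fwd
Round 2: pos3(id22) recv 46: fwd; pos4(id97) recv 25: drop; pos6(id48) recv 97: fwd; pos1(id46) recv 48: fwd
Round 3: pos4(id97) recv 46: drop; pos0(id12) recv 97: fwd; pos2(id25) recv 48: fwd
Round 4: pos1(id46) recv 97: fwd; pos3(id22) recv 48: fwd
Round 5: pos2(id25) recv 97: fwd; pos4(id97) recv 48: drop
Round 6: pos3(id22) recv 97: fwd
Round 7: pos4(id97) recv 97: ELECTED
Message ID 25 originates at pos 2; dropped at pos 4 in round 2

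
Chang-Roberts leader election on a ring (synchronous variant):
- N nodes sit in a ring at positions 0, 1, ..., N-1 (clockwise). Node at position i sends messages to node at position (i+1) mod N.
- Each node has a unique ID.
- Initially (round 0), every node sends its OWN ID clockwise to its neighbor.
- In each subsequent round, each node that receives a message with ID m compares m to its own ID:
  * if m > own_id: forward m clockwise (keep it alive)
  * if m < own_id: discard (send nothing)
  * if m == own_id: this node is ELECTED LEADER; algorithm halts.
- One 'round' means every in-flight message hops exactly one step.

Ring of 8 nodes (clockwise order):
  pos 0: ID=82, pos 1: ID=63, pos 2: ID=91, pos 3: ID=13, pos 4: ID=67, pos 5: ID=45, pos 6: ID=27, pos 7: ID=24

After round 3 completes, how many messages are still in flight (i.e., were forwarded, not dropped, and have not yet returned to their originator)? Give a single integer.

Round 1: pos1(id63) recv 82: fwd; pos2(id91) recv 63: drop; pos3(id13) recv 91: fwd; pos4(id67) recv 13: drop; pos5(id45) recv 67: fwd; pos6(id27) recv 45: fwd; pos7(id24) recv 27: fwd; pos0(id82) recv 24: drop
Round 2: pos2(id91) recv 82: drop; pos4(id67) recv 91: fwd; pos6(id27) recv 67: fwd; pos7(id24) recv 45: fwd; pos0(id82) recv 27: drop
Round 3: pos5(id45) recv 91: fwd; pos7(id24) recv 67: fwd; pos0(id82) recv 45: drop
After round 3: 2 messages still in flight

Answer: 2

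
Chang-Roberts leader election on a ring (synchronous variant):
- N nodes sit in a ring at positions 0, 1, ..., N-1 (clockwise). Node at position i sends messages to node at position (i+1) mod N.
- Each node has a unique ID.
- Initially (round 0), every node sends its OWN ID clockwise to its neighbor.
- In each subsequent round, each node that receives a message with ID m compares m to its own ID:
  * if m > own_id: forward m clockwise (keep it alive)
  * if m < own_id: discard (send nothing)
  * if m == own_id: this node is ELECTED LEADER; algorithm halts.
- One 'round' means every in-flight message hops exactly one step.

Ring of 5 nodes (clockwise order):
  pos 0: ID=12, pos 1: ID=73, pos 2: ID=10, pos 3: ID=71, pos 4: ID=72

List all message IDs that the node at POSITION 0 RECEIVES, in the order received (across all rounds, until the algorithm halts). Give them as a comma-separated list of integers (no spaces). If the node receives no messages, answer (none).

Answer: 72,73

Derivation:
Round 1: pos1(id73) recv 12: drop; pos2(id10) recv 73: fwd; pos3(id71) recv 10: drop; pos4(id72) recv 71: drop; pos0(id12) recv 72: fwd
Round 2: pos3(id71) recv 73: fwd; pos1(id73) recv 72: drop
Round 3: pos4(id72) recv 73: fwd
Round 4: pos0(id12) recv 73: fwd
Round 5: pos1(id73) recv 73: ELECTED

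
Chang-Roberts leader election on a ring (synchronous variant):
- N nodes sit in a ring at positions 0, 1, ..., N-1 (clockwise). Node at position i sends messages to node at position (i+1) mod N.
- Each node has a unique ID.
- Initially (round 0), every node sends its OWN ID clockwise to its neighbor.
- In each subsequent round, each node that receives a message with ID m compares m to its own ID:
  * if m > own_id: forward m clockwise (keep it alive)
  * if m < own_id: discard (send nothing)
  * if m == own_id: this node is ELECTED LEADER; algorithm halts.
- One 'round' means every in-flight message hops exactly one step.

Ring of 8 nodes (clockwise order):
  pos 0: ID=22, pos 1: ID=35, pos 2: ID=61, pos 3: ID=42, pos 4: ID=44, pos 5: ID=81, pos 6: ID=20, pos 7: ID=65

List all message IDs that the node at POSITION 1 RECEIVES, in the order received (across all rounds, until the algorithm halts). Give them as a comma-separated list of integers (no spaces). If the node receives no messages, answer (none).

Round 1: pos1(id35) recv 22: drop; pos2(id61) recv 35: drop; pos3(id42) recv 61: fwd; pos4(id44) recv 42: drop; pos5(id81) recv 44: drop; pos6(id20) recv 81: fwd; pos7(id65) recv 20: drop; pos0(id22) recv 65: fwd
Round 2: pos4(id44) recv 61: fwd; pos7(id65) recv 81: fwd; pos1(id35) recv 65: fwd
Round 3: pos5(id81) recv 61: drop; pos0(id22) recv 81: fwd; pos2(id61) recv 65: fwd
Round 4: pos1(id35) recv 81: fwd; pos3(id42) recv 65: fwd
Round 5: pos2(id61) recv 81: fwd; pos4(id44) recv 65: fwd
Round 6: pos3(id42) recv 81: fwd; pos5(id81) recv 65: drop
Round 7: pos4(id44) recv 81: fwd
Round 8: pos5(id81) recv 81: ELECTED

Answer: 22,65,81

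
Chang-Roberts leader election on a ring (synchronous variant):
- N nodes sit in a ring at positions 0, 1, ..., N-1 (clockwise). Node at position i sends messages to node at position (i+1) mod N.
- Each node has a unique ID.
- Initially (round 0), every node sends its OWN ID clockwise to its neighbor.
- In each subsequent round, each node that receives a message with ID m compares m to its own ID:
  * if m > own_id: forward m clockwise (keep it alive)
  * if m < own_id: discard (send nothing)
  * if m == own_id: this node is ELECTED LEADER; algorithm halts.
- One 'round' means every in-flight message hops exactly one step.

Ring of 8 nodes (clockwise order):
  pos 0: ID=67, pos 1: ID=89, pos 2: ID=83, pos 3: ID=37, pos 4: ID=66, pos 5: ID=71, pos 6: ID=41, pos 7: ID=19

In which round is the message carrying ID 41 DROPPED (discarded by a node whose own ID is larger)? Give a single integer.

Answer: 2

Derivation:
Round 1: pos1(id89) recv 67: drop; pos2(id83) recv 89: fwd; pos3(id37) recv 83: fwd; pos4(id66) recv 37: drop; pos5(id71) recv 66: drop; pos6(id41) recv 71: fwd; pos7(id19) recv 41: fwd; pos0(id67) recv 19: drop
Round 2: pos3(id37) recv 89: fwd; pos4(id66) recv 83: fwd; pos7(id19) recv 71: fwd; pos0(id67) recv 41: drop
Round 3: pos4(id66) recv 89: fwd; pos5(id71) recv 83: fwd; pos0(id67) recv 71: fwd
Round 4: pos5(id71) recv 89: fwd; pos6(id41) recv 83: fwd; pos1(id89) recv 71: drop
Round 5: pos6(id41) recv 89: fwd; pos7(id19) recv 83: fwd
Round 6: pos7(id19) recv 89: fwd; pos0(id67) recv 83: fwd
Round 7: pos0(id67) recv 89: fwd; pos1(id89) recv 83: drop
Round 8: pos1(id89) recv 89: ELECTED
Message ID 41 originates at pos 6; dropped at pos 0 in round 2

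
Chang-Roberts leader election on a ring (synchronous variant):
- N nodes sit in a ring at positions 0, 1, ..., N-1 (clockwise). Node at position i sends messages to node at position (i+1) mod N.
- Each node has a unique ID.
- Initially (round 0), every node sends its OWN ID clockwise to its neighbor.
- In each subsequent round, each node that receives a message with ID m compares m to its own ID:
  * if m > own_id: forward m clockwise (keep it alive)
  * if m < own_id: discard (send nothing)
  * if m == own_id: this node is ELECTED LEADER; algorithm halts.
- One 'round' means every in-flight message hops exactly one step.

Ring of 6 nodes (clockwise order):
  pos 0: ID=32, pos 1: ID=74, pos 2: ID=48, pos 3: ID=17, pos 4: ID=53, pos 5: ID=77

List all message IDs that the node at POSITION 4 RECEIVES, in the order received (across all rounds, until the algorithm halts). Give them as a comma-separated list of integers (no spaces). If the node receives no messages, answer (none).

Round 1: pos1(id74) recv 32: drop; pos2(id48) recv 74: fwd; pos3(id17) recv 48: fwd; pos4(id53) recv 17: drop; pos5(id77) recv 53: drop; pos0(id32) recv 77: fwd
Round 2: pos3(id17) recv 74: fwd; pos4(id53) recv 48: drop; pos1(id74) recv 77: fwd
Round 3: pos4(id53) recv 74: fwd; pos2(id48) recv 77: fwd
Round 4: pos5(id77) recv 74: drop; pos3(id17) recv 77: fwd
Round 5: pos4(id53) recv 77: fwd
Round 6: pos5(id77) recv 77: ELECTED

Answer: 17,48,74,77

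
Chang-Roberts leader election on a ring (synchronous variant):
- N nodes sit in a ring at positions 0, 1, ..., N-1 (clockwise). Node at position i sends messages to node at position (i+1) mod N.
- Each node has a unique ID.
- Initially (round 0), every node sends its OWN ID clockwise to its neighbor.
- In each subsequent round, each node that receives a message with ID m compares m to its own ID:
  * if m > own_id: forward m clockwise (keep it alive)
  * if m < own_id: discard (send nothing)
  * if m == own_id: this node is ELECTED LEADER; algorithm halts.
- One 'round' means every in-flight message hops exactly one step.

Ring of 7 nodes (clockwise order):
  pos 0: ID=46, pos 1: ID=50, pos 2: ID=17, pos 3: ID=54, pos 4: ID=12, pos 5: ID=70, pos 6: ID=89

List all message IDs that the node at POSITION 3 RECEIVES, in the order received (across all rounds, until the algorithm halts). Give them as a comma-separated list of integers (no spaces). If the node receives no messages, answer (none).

Answer: 17,50,89

Derivation:
Round 1: pos1(id50) recv 46: drop; pos2(id17) recv 50: fwd; pos3(id54) recv 17: drop; pos4(id12) recv 54: fwd; pos5(id70) recv 12: drop; pos6(id89) recv 70: drop; pos0(id46) recv 89: fwd
Round 2: pos3(id54) recv 50: drop; pos5(id70) recv 54: drop; pos1(id50) recv 89: fwd
Round 3: pos2(id17) recv 89: fwd
Round 4: pos3(id54) recv 89: fwd
Round 5: pos4(id12) recv 89: fwd
Round 6: pos5(id70) recv 89: fwd
Round 7: pos6(id89) recv 89: ELECTED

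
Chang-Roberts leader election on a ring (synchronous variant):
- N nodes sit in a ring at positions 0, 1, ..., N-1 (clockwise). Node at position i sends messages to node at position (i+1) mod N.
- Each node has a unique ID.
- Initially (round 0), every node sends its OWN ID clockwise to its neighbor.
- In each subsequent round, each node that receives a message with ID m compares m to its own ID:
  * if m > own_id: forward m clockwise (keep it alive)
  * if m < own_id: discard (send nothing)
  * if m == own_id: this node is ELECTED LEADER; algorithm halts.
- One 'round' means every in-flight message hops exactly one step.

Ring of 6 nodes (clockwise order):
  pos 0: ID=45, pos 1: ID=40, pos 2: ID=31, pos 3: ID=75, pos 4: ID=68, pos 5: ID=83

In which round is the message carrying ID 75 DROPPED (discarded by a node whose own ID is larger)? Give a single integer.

Round 1: pos1(id40) recv 45: fwd; pos2(id31) recv 40: fwd; pos3(id75) recv 31: drop; pos4(id68) recv 75: fwd; pos5(id83) recv 68: drop; pos0(id45) recv 83: fwd
Round 2: pos2(id31) recv 45: fwd; pos3(id75) recv 40: drop; pos5(id83) recv 75: drop; pos1(id40) recv 83: fwd
Round 3: pos3(id75) recv 45: drop; pos2(id31) recv 83: fwd
Round 4: pos3(id75) recv 83: fwd
Round 5: pos4(id68) recv 83: fwd
Round 6: pos5(id83) recv 83: ELECTED
Message ID 75 originates at pos 3; dropped at pos 5 in round 2

Answer: 2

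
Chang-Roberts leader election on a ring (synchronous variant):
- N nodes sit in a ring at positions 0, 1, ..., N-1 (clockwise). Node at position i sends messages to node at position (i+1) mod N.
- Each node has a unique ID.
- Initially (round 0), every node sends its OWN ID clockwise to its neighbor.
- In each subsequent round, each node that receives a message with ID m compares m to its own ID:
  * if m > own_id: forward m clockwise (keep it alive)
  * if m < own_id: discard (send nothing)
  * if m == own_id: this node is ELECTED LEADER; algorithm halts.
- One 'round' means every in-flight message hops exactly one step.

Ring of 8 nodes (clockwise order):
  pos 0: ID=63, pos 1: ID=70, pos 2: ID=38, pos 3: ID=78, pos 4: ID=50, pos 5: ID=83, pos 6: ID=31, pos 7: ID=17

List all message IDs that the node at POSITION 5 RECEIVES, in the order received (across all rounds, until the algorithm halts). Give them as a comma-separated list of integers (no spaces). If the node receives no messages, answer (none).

Answer: 50,78,83

Derivation:
Round 1: pos1(id70) recv 63: drop; pos2(id38) recv 70: fwd; pos3(id78) recv 38: drop; pos4(id50) recv 78: fwd; pos5(id83) recv 50: drop; pos6(id31) recv 83: fwd; pos7(id17) recv 31: fwd; pos0(id63) recv 17: drop
Round 2: pos3(id78) recv 70: drop; pos5(id83) recv 78: drop; pos7(id17) recv 83: fwd; pos0(id63) recv 31: drop
Round 3: pos0(id63) recv 83: fwd
Round 4: pos1(id70) recv 83: fwd
Round 5: pos2(id38) recv 83: fwd
Round 6: pos3(id78) recv 83: fwd
Round 7: pos4(id50) recv 83: fwd
Round 8: pos5(id83) recv 83: ELECTED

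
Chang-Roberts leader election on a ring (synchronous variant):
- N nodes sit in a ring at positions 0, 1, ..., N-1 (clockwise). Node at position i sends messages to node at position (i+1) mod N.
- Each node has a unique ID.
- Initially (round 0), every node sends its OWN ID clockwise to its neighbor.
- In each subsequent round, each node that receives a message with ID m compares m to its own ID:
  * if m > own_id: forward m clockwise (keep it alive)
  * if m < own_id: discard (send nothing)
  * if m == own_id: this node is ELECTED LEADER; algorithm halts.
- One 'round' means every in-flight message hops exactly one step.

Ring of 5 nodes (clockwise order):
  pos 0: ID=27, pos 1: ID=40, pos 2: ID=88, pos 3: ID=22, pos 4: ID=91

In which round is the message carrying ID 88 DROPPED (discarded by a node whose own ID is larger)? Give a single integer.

Answer: 2

Derivation:
Round 1: pos1(id40) recv 27: drop; pos2(id88) recv 40: drop; pos3(id22) recv 88: fwd; pos4(id91) recv 22: drop; pos0(id27) recv 91: fwd
Round 2: pos4(id91) recv 88: drop; pos1(id40) recv 91: fwd
Round 3: pos2(id88) recv 91: fwd
Round 4: pos3(id22) recv 91: fwd
Round 5: pos4(id91) recv 91: ELECTED
Message ID 88 originates at pos 2; dropped at pos 4 in round 2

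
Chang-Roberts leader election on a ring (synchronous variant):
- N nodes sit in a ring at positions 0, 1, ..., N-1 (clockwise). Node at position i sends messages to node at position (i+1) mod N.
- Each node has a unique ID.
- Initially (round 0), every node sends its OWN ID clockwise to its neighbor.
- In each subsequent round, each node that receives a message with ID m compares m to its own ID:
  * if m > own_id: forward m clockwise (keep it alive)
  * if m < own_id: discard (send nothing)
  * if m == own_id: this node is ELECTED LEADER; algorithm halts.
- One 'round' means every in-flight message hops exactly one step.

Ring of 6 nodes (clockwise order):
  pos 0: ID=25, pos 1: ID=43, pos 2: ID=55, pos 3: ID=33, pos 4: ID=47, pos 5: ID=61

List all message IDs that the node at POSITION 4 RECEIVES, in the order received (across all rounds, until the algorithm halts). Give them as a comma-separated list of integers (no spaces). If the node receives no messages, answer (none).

Answer: 33,55,61

Derivation:
Round 1: pos1(id43) recv 25: drop; pos2(id55) recv 43: drop; pos3(id33) recv 55: fwd; pos4(id47) recv 33: drop; pos5(id61) recv 47: drop; pos0(id25) recv 61: fwd
Round 2: pos4(id47) recv 55: fwd; pos1(id43) recv 61: fwd
Round 3: pos5(id61) recv 55: drop; pos2(id55) recv 61: fwd
Round 4: pos3(id33) recv 61: fwd
Round 5: pos4(id47) recv 61: fwd
Round 6: pos5(id61) recv 61: ELECTED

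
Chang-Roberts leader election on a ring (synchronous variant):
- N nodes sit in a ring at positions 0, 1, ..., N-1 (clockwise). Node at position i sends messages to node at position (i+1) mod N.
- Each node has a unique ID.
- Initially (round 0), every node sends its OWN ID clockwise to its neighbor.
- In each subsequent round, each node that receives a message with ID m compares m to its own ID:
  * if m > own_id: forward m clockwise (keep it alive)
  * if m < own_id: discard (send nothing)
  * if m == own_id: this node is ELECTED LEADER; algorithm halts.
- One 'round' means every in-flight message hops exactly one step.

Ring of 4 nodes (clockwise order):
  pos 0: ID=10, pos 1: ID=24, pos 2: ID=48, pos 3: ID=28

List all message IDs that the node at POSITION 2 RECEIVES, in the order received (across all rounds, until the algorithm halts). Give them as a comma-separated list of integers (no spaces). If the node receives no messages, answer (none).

Answer: 24,28,48

Derivation:
Round 1: pos1(id24) recv 10: drop; pos2(id48) recv 24: drop; pos3(id28) recv 48: fwd; pos0(id10) recv 28: fwd
Round 2: pos0(id10) recv 48: fwd; pos1(id24) recv 28: fwd
Round 3: pos1(id24) recv 48: fwd; pos2(id48) recv 28: drop
Round 4: pos2(id48) recv 48: ELECTED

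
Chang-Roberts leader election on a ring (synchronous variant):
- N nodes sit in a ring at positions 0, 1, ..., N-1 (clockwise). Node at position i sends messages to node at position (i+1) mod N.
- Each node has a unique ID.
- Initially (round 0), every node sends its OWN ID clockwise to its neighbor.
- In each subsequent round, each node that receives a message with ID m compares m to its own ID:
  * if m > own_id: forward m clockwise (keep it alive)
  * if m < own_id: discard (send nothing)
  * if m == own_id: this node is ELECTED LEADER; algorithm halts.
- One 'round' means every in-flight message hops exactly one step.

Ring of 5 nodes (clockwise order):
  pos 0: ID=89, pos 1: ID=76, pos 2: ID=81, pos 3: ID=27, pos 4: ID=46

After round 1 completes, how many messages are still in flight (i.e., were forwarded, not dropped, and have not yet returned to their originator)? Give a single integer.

Answer: 2

Derivation:
Round 1: pos1(id76) recv 89: fwd; pos2(id81) recv 76: drop; pos3(id27) recv 81: fwd; pos4(id46) recv 27: drop; pos0(id89) recv 46: drop
After round 1: 2 messages still in flight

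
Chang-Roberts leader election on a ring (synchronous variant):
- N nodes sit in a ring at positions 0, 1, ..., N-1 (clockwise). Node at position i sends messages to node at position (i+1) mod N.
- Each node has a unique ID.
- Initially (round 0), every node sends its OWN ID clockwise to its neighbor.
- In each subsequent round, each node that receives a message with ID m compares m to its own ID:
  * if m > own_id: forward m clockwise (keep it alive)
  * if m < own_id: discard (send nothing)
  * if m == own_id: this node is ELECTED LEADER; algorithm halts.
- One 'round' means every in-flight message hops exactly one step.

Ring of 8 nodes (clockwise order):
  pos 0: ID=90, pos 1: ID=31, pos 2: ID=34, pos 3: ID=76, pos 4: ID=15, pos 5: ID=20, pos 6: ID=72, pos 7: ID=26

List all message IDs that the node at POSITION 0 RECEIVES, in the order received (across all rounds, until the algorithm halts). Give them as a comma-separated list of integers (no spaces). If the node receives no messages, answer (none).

Answer: 26,72,76,90

Derivation:
Round 1: pos1(id31) recv 90: fwd; pos2(id34) recv 31: drop; pos3(id76) recv 34: drop; pos4(id15) recv 76: fwd; pos5(id20) recv 15: drop; pos6(id72) recv 20: drop; pos7(id26) recv 72: fwd; pos0(id90) recv 26: drop
Round 2: pos2(id34) recv 90: fwd; pos5(id20) recv 76: fwd; pos0(id90) recv 72: drop
Round 3: pos3(id76) recv 90: fwd; pos6(id72) recv 76: fwd
Round 4: pos4(id15) recv 90: fwd; pos7(id26) recv 76: fwd
Round 5: pos5(id20) recv 90: fwd; pos0(id90) recv 76: drop
Round 6: pos6(id72) recv 90: fwd
Round 7: pos7(id26) recv 90: fwd
Round 8: pos0(id90) recv 90: ELECTED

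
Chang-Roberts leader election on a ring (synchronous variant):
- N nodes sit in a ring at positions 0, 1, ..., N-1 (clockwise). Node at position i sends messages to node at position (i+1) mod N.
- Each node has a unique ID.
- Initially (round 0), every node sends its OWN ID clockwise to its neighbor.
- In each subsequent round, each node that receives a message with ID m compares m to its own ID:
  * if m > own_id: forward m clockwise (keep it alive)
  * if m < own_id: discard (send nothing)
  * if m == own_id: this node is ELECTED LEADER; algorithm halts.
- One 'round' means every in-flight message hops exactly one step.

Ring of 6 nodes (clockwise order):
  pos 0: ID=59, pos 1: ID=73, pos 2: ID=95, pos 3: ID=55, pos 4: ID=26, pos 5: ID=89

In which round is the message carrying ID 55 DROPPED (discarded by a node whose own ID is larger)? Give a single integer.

Answer: 2

Derivation:
Round 1: pos1(id73) recv 59: drop; pos2(id95) recv 73: drop; pos3(id55) recv 95: fwd; pos4(id26) recv 55: fwd; pos5(id89) recv 26: drop; pos0(id59) recv 89: fwd
Round 2: pos4(id26) recv 95: fwd; pos5(id89) recv 55: drop; pos1(id73) recv 89: fwd
Round 3: pos5(id89) recv 95: fwd; pos2(id95) recv 89: drop
Round 4: pos0(id59) recv 95: fwd
Round 5: pos1(id73) recv 95: fwd
Round 6: pos2(id95) recv 95: ELECTED
Message ID 55 originates at pos 3; dropped at pos 5 in round 2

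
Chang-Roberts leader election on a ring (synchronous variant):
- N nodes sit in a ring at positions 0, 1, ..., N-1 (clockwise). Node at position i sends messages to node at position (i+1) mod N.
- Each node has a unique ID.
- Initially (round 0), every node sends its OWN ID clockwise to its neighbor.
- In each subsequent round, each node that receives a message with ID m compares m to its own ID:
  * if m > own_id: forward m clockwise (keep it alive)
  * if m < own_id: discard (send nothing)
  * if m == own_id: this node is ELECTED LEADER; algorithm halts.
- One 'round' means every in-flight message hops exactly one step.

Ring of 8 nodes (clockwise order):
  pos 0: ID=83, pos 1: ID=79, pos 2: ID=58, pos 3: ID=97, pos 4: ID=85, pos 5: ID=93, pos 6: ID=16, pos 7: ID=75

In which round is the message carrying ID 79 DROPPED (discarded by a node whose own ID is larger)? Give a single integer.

Answer: 2

Derivation:
Round 1: pos1(id79) recv 83: fwd; pos2(id58) recv 79: fwd; pos3(id97) recv 58: drop; pos4(id85) recv 97: fwd; pos5(id93) recv 85: drop; pos6(id16) recv 93: fwd; pos7(id75) recv 16: drop; pos0(id83) recv 75: drop
Round 2: pos2(id58) recv 83: fwd; pos3(id97) recv 79: drop; pos5(id93) recv 97: fwd; pos7(id75) recv 93: fwd
Round 3: pos3(id97) recv 83: drop; pos6(id16) recv 97: fwd; pos0(id83) recv 93: fwd
Round 4: pos7(id75) recv 97: fwd; pos1(id79) recv 93: fwd
Round 5: pos0(id83) recv 97: fwd; pos2(id58) recv 93: fwd
Round 6: pos1(id79) recv 97: fwd; pos3(id97) recv 93: drop
Round 7: pos2(id58) recv 97: fwd
Round 8: pos3(id97) recv 97: ELECTED
Message ID 79 originates at pos 1; dropped at pos 3 in round 2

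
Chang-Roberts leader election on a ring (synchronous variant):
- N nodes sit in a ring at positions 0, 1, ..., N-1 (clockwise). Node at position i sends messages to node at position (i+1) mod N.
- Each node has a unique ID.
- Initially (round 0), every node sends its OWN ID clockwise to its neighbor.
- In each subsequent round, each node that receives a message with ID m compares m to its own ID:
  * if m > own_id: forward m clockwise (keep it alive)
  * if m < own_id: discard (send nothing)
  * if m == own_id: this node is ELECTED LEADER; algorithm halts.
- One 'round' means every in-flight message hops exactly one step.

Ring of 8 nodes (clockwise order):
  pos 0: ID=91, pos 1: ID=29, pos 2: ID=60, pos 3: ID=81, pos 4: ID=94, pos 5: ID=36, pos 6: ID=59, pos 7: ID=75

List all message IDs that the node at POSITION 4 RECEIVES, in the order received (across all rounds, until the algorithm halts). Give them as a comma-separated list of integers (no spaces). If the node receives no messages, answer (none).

Round 1: pos1(id29) recv 91: fwd; pos2(id60) recv 29: drop; pos3(id81) recv 60: drop; pos4(id94) recv 81: drop; pos5(id36) recv 94: fwd; pos6(id59) recv 36: drop; pos7(id75) recv 59: drop; pos0(id91) recv 75: drop
Round 2: pos2(id60) recv 91: fwd; pos6(id59) recv 94: fwd
Round 3: pos3(id81) recv 91: fwd; pos7(id75) recv 94: fwd
Round 4: pos4(id94) recv 91: drop; pos0(id91) recv 94: fwd
Round 5: pos1(id29) recv 94: fwd
Round 6: pos2(id60) recv 94: fwd
Round 7: pos3(id81) recv 94: fwd
Round 8: pos4(id94) recv 94: ELECTED

Answer: 81,91,94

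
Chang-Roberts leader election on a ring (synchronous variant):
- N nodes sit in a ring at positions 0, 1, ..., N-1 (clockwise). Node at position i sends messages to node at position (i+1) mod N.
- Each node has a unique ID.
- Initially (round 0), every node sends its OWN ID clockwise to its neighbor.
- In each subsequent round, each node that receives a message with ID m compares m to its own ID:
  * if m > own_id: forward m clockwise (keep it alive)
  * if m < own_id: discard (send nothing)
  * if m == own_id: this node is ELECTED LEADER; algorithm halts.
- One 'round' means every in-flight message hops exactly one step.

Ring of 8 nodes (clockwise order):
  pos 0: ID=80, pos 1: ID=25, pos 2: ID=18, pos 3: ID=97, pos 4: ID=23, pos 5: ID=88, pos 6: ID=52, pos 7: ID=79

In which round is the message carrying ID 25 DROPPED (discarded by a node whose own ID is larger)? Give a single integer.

Answer: 2

Derivation:
Round 1: pos1(id25) recv 80: fwd; pos2(id18) recv 25: fwd; pos3(id97) recv 18: drop; pos4(id23) recv 97: fwd; pos5(id88) recv 23: drop; pos6(id52) recv 88: fwd; pos7(id79) recv 52: drop; pos0(id80) recv 79: drop
Round 2: pos2(id18) recv 80: fwd; pos3(id97) recv 25: drop; pos5(id88) recv 97: fwd; pos7(id79) recv 88: fwd
Round 3: pos3(id97) recv 80: drop; pos6(id52) recv 97: fwd; pos0(id80) recv 88: fwd
Round 4: pos7(id79) recv 97: fwd; pos1(id25) recv 88: fwd
Round 5: pos0(id80) recv 97: fwd; pos2(id18) recv 88: fwd
Round 6: pos1(id25) recv 97: fwd; pos3(id97) recv 88: drop
Round 7: pos2(id18) recv 97: fwd
Round 8: pos3(id97) recv 97: ELECTED
Message ID 25 originates at pos 1; dropped at pos 3 in round 2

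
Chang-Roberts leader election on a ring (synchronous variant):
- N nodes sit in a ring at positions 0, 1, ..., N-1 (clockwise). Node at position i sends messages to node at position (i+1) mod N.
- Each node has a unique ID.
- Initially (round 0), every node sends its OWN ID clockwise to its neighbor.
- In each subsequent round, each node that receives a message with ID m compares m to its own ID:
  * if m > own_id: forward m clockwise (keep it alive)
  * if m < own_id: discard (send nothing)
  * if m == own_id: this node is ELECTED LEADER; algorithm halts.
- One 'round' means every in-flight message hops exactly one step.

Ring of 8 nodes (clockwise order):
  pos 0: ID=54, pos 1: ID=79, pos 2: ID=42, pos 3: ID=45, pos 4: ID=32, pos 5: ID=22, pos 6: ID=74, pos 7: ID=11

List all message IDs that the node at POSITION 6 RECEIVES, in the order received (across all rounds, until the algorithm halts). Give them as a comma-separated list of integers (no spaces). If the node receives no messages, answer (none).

Round 1: pos1(id79) recv 54: drop; pos2(id42) recv 79: fwd; pos3(id45) recv 42: drop; pos4(id32) recv 45: fwd; pos5(id22) recv 32: fwd; pos6(id74) recv 22: drop; pos7(id11) recv 74: fwd; pos0(id54) recv 11: drop
Round 2: pos3(id45) recv 79: fwd; pos5(id22) recv 45: fwd; pos6(id74) recv 32: drop; pos0(id54) recv 74: fwd
Round 3: pos4(id32) recv 79: fwd; pos6(id74) recv 45: drop; pos1(id79) recv 74: drop
Round 4: pos5(id22) recv 79: fwd
Round 5: pos6(id74) recv 79: fwd
Round 6: pos7(id11) recv 79: fwd
Round 7: pos0(id54) recv 79: fwd
Round 8: pos1(id79) recv 79: ELECTED

Answer: 22,32,45,79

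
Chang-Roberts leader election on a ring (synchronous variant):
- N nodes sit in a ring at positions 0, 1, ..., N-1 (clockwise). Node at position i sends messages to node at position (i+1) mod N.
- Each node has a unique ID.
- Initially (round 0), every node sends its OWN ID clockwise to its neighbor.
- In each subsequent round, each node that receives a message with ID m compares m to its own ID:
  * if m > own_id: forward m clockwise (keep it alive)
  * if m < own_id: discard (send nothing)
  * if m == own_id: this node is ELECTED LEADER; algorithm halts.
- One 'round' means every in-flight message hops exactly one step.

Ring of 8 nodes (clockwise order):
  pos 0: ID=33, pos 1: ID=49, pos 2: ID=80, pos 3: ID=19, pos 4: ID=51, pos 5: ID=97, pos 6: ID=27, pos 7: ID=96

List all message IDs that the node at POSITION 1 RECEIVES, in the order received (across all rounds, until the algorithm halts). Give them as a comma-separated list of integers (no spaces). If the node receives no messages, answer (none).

Round 1: pos1(id49) recv 33: drop; pos2(id80) recv 49: drop; pos3(id19) recv 80: fwd; pos4(id51) recv 19: drop; pos5(id97) recv 51: drop; pos6(id27) recv 97: fwd; pos7(id96) recv 27: drop; pos0(id33) recv 96: fwd
Round 2: pos4(id51) recv 80: fwd; pos7(id96) recv 97: fwd; pos1(id49) recv 96: fwd
Round 3: pos5(id97) recv 80: drop; pos0(id33) recv 97: fwd; pos2(id80) recv 96: fwd
Round 4: pos1(id49) recv 97: fwd; pos3(id19) recv 96: fwd
Round 5: pos2(id80) recv 97: fwd; pos4(id51) recv 96: fwd
Round 6: pos3(id19) recv 97: fwd; pos5(id97) recv 96: drop
Round 7: pos4(id51) recv 97: fwd
Round 8: pos5(id97) recv 97: ELECTED

Answer: 33,96,97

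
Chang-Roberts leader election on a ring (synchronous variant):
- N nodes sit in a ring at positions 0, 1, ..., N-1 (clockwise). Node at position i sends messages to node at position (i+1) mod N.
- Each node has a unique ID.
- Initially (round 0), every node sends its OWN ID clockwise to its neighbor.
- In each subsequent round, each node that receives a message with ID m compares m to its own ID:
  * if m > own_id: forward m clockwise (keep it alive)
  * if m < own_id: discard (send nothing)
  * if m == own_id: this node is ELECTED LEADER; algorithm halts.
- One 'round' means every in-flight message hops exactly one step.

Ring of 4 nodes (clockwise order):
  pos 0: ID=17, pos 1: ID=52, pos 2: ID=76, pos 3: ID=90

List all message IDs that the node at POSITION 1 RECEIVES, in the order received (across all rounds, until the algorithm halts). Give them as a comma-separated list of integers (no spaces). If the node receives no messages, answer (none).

Round 1: pos1(id52) recv 17: drop; pos2(id76) recv 52: drop; pos3(id90) recv 76: drop; pos0(id17) recv 90: fwd
Round 2: pos1(id52) recv 90: fwd
Round 3: pos2(id76) recv 90: fwd
Round 4: pos3(id90) recv 90: ELECTED

Answer: 17,90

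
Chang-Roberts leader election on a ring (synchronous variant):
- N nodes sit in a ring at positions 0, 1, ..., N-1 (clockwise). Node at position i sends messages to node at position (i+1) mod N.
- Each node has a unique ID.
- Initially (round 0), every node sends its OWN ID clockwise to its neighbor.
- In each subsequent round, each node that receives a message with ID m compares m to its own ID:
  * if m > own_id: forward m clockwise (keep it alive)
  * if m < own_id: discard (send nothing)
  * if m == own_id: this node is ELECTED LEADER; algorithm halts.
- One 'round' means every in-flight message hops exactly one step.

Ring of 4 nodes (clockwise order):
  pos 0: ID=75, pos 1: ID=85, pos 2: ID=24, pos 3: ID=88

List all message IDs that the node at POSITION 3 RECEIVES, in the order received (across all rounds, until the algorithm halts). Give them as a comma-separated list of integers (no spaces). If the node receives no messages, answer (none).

Answer: 24,85,88

Derivation:
Round 1: pos1(id85) recv 75: drop; pos2(id24) recv 85: fwd; pos3(id88) recv 24: drop; pos0(id75) recv 88: fwd
Round 2: pos3(id88) recv 85: drop; pos1(id85) recv 88: fwd
Round 3: pos2(id24) recv 88: fwd
Round 4: pos3(id88) recv 88: ELECTED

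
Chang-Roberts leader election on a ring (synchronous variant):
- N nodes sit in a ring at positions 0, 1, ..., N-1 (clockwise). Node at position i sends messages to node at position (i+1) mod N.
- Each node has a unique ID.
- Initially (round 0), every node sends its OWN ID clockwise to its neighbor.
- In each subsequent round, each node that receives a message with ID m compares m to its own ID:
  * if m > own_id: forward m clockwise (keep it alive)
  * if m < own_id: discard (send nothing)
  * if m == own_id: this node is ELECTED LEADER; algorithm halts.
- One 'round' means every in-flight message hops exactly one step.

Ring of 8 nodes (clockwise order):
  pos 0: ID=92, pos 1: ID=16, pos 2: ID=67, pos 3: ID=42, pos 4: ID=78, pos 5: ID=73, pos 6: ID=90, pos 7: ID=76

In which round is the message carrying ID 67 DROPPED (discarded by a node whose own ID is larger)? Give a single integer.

Answer: 2

Derivation:
Round 1: pos1(id16) recv 92: fwd; pos2(id67) recv 16: drop; pos3(id42) recv 67: fwd; pos4(id78) recv 42: drop; pos5(id73) recv 78: fwd; pos6(id90) recv 73: drop; pos7(id76) recv 90: fwd; pos0(id92) recv 76: drop
Round 2: pos2(id67) recv 92: fwd; pos4(id78) recv 67: drop; pos6(id90) recv 78: drop; pos0(id92) recv 90: drop
Round 3: pos3(id42) recv 92: fwd
Round 4: pos4(id78) recv 92: fwd
Round 5: pos5(id73) recv 92: fwd
Round 6: pos6(id90) recv 92: fwd
Round 7: pos7(id76) recv 92: fwd
Round 8: pos0(id92) recv 92: ELECTED
Message ID 67 originates at pos 2; dropped at pos 4 in round 2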